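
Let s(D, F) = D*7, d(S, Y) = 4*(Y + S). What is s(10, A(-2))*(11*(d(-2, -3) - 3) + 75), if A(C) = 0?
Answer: -12460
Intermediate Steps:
d(S, Y) = 4*S + 4*Y (d(S, Y) = 4*(S + Y) = 4*S + 4*Y)
s(D, F) = 7*D
s(10, A(-2))*(11*(d(-2, -3) - 3) + 75) = (7*10)*(11*((4*(-2) + 4*(-3)) - 3) + 75) = 70*(11*((-8 - 12) - 3) + 75) = 70*(11*(-20 - 3) + 75) = 70*(11*(-23) + 75) = 70*(-253 + 75) = 70*(-178) = -12460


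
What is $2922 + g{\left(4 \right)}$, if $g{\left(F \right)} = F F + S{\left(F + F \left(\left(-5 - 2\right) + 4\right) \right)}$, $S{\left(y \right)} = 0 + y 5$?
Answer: $2898$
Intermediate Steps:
$S{\left(y \right)} = 5 y$ ($S{\left(y \right)} = 0 + 5 y = 5 y$)
$g{\left(F \right)} = F^{2} - 10 F$ ($g{\left(F \right)} = F F + 5 \left(F + F \left(\left(-5 - 2\right) + 4\right)\right) = F^{2} + 5 \left(F + F \left(-7 + 4\right)\right) = F^{2} + 5 \left(F + F \left(-3\right)\right) = F^{2} + 5 \left(F - 3 F\right) = F^{2} + 5 \left(- 2 F\right) = F^{2} - 10 F$)
$2922 + g{\left(4 \right)} = 2922 + 4 \left(-10 + 4\right) = 2922 + 4 \left(-6\right) = 2922 - 24 = 2898$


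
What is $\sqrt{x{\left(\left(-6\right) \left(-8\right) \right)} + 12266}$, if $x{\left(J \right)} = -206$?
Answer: $6 \sqrt{335} \approx 109.82$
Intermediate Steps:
$\sqrt{x{\left(\left(-6\right) \left(-8\right) \right)} + 12266} = \sqrt{-206 + 12266} = \sqrt{12060} = 6 \sqrt{335}$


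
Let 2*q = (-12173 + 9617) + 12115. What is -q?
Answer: -9559/2 ≈ -4779.5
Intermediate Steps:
q = 9559/2 (q = ((-12173 + 9617) + 12115)/2 = (-2556 + 12115)/2 = (½)*9559 = 9559/2 ≈ 4779.5)
-q = -1*9559/2 = -9559/2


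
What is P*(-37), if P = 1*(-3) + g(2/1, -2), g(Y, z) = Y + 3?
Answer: -74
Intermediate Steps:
g(Y, z) = 3 + Y
P = 2 (P = 1*(-3) + (3 + 2/1) = -3 + (3 + 2*1) = -3 + (3 + 2) = -3 + 5 = 2)
P*(-37) = 2*(-37) = -74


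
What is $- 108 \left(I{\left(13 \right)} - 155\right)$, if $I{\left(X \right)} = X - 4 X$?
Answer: $20952$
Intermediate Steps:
$I{\left(X \right)} = - 3 X$
$- 108 \left(I{\left(13 \right)} - 155\right) = - 108 \left(\left(-3\right) 13 - 155\right) = - 108 \left(-39 - 155\right) = \left(-108\right) \left(-194\right) = 20952$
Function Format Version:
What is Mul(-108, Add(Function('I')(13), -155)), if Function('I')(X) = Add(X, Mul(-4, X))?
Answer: 20952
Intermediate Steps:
Function('I')(X) = Mul(-3, X)
Mul(-108, Add(Function('I')(13), -155)) = Mul(-108, Add(Mul(-3, 13), -155)) = Mul(-108, Add(-39, -155)) = Mul(-108, -194) = 20952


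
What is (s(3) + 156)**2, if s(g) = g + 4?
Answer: 26569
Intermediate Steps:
s(g) = 4 + g
(s(3) + 156)**2 = ((4 + 3) + 156)**2 = (7 + 156)**2 = 163**2 = 26569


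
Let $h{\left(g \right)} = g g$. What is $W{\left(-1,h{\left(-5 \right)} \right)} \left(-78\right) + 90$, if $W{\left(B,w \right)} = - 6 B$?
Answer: $-378$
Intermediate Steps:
$h{\left(g \right)} = g^{2}$
$W{\left(-1,h{\left(-5 \right)} \right)} \left(-78\right) + 90 = \left(-6\right) \left(-1\right) \left(-78\right) + 90 = 6 \left(-78\right) + 90 = -468 + 90 = -378$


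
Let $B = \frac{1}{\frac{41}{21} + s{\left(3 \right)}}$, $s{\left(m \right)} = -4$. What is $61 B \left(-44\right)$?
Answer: $\frac{56364}{43} \approx 1310.8$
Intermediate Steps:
$B = - \frac{21}{43}$ ($B = \frac{1}{\frac{41}{21} - 4} = \frac{1}{- \frac{43}{21}} = - \frac{21}{43} \approx -0.48837$)
$61 B \left(-44\right) = 61 \left(- \frac{21}{43}\right) \left(-44\right) = \left(- \frac{1281}{43}\right) \left(-44\right) = \frac{56364}{43}$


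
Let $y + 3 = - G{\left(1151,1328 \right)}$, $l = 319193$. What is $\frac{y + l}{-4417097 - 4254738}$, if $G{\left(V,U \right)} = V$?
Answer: $- \frac{318039}{8671835} \approx -0.036675$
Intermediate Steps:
$y = -1154$ ($y = -3 - 1151 = -1154$)
$\frac{y + l}{-4417097 - 4254738} = \frac{-1154 + 319193}{-4417097 - 4254738} = \frac{318039}{-8671835} = 318039 \left(- \frac{1}{8671835}\right) = - \frac{318039}{8671835}$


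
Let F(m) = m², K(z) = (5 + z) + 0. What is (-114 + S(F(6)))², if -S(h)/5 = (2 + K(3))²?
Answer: 376996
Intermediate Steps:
K(z) = 5 + z
S(h) = -500 (S(h) = -5*(2 + (5 + 3))² = -5*(2 + 8)² = -5*10² = -5*100 = -500)
(-114 + S(F(6)))² = (-114 - 500)² = (-614)² = 376996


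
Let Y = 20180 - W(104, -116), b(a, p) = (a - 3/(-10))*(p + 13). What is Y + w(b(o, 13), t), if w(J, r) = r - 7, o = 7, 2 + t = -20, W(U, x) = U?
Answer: 20047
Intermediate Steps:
t = -22 (t = -2 - 20 = -22)
b(a, p) = (13 + p)*(3/10 + a) (b(a, p) = (a - 3*(-⅒))*(13 + p) = (a + 3/10)*(13 + p) = (3/10 + a)*(13 + p) = (13 + p)*(3/10 + a))
w(J, r) = -7 + r
Y = 20076 (Y = 20180 - 1*104 = 20180 - 104 = 20076)
Y + w(b(o, 13), t) = 20076 + (-7 - 22) = 20076 - 29 = 20047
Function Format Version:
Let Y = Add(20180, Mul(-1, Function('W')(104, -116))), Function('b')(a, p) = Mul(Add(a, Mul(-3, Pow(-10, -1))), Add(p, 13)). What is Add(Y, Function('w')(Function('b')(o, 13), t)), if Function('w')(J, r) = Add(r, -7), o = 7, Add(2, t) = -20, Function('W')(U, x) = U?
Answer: 20047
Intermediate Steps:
t = -22 (t = Add(-2, -20) = -22)
Function('b')(a, p) = Mul(Add(13, p), Add(Rational(3, 10), a)) (Function('b')(a, p) = Mul(Add(a, Mul(-3, Rational(-1, 10))), Add(13, p)) = Mul(Add(a, Rational(3, 10)), Add(13, p)) = Mul(Add(Rational(3, 10), a), Add(13, p)) = Mul(Add(13, p), Add(Rational(3, 10), a)))
Function('w')(J, r) = Add(-7, r)
Y = 20076 (Y = Add(20180, Mul(-1, 104)) = Add(20180, -104) = 20076)
Add(Y, Function('w')(Function('b')(o, 13), t)) = Add(20076, Add(-7, -22)) = Add(20076, -29) = 20047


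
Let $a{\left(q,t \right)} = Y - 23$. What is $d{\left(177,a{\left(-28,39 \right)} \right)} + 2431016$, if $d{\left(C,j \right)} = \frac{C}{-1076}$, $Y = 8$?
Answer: $\frac{2615773039}{1076} \approx 2.431 \cdot 10^{6}$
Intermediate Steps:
$a{\left(q,t \right)} = -15$ ($a{\left(q,t \right)} = 8 - 23 = -15$)
$d{\left(C,j \right)} = - \frac{C}{1076}$ ($d{\left(C,j \right)} = C \left(- \frac{1}{1076}\right) = - \frac{C}{1076}$)
$d{\left(177,a{\left(-28,39 \right)} \right)} + 2431016 = \left(- \frac{1}{1076}\right) 177 + 2431016 = - \frac{177}{1076} + 2431016 = \frac{2615773039}{1076}$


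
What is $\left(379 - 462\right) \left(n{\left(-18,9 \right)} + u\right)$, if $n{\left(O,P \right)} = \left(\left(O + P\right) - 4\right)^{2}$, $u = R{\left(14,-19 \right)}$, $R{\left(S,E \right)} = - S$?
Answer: $-12865$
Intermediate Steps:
$u = -14$ ($u = \left(-1\right) 14 = -14$)
$n{\left(O,P \right)} = \left(-4 + O + P\right)^{2}$
$\left(379 - 462\right) \left(n{\left(-18,9 \right)} + u\right) = \left(379 - 462\right) \left(\left(-4 - 18 + 9\right)^{2} - 14\right) = - 83 \left(\left(-13\right)^{2} - 14\right) = - 83 \left(169 - 14\right) = \left(-83\right) 155 = -12865$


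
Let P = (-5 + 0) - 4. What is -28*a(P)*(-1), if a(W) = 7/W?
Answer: -196/9 ≈ -21.778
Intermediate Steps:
P = -9 (P = -5 - 4 = -9)
-28*a(P)*(-1) = -196/(-9)*(-1) = -196*(-1)/9*(-1) = -28*(-7/9)*(-1) = (196/9)*(-1) = -196/9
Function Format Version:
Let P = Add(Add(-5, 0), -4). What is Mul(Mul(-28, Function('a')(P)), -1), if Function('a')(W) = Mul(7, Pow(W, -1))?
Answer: Rational(-196, 9) ≈ -21.778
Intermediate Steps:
P = -9 (P = Add(-5, -4) = -9)
Mul(Mul(-28, Function('a')(P)), -1) = Mul(Mul(-28, Mul(7, Pow(-9, -1))), -1) = Mul(Mul(-28, Mul(7, Rational(-1, 9))), -1) = Mul(Mul(-28, Rational(-7, 9)), -1) = Mul(Rational(196, 9), -1) = Rational(-196, 9)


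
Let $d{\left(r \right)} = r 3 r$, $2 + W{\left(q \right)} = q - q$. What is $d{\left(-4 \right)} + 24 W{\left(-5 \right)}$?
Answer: $0$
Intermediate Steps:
$W{\left(q \right)} = -2$ ($W{\left(q \right)} = -2 + \left(q - q\right) = -2 + 0 = -2$)
$d{\left(r \right)} = 3 r^{2}$
$d{\left(-4 \right)} + 24 W{\left(-5 \right)} = 3 \left(-4\right)^{2} + 24 \left(-2\right) = 3 \cdot 16 - 48 = 48 - 48 = 0$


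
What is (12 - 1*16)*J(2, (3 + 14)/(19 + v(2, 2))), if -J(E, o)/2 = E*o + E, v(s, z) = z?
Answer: 608/21 ≈ 28.952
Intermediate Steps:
J(E, o) = -2*E - 2*E*o (J(E, o) = -2*(E*o + E) = -2*(E + E*o) = -2*E - 2*E*o)
(12 - 1*16)*J(2, (3 + 14)/(19 + v(2, 2))) = (12 - 1*16)*(-2*2*(1 + (3 + 14)/(19 + 2))) = (12 - 16)*(-2*2*(1 + 17/21)) = -(-8)*2*(1 + 17*(1/21)) = -(-8)*2*(1 + 17/21) = -(-8)*2*38/21 = -4*(-152/21) = 608/21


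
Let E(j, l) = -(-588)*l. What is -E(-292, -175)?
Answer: 102900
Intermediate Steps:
E(j, l) = 588*l
-E(-292, -175) = -588*(-175) = -1*(-102900) = 102900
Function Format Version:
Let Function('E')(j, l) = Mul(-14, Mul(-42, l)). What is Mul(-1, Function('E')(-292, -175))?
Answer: 102900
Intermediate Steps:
Function('E')(j, l) = Mul(588, l)
Mul(-1, Function('E')(-292, -175)) = Mul(-1, Mul(588, -175)) = Mul(-1, -102900) = 102900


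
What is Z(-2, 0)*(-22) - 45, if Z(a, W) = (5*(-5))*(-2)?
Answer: -1145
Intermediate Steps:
Z(a, W) = 50 (Z(a, W) = -25*(-2) = 50)
Z(-2, 0)*(-22) - 45 = 50*(-22) - 45 = -1100 - 45 = -1145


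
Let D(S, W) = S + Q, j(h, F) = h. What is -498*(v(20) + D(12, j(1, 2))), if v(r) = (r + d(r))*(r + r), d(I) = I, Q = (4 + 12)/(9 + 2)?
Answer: -8838504/11 ≈ -8.0350e+5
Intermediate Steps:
Q = 16/11 ≈ 1.4545
v(r) = 4*r² (v(r) = (r + r)*(r + r) = (2*r)*(2*r) = 4*r²)
D(S, W) = 16/11 + S (D(S, W) = S + 16/11 = 16/11 + S)
-498*(v(20) + D(12, j(1, 2))) = -498*(4*20² + (16/11 + 12)) = -498*(4*400 + 148/11) = -498*(1600 + 148/11) = -498*17748/11 = -8838504/11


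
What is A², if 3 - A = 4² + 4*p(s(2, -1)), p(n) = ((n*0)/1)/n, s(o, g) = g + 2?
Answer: 169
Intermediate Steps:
s(o, g) = 2 + g
p(n) = 0 (p(n) = (0*1)/n = 0/n = 0)
A = -13 (A = 3 - (4² + 4*0) = 3 - (16 + 0) = 3 - 1*16 = 3 - 16 = -13)
A² = (-13)² = 169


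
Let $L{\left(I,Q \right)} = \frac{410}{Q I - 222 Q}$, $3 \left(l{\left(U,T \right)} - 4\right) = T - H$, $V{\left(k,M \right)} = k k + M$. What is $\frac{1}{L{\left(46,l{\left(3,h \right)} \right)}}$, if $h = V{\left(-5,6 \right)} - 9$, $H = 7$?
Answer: $- \frac{792}{205} \approx -3.8634$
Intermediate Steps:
$V{\left(k,M \right)} = M + k^{2}$ ($V{\left(k,M \right)} = k^{2} + M = M + k^{2}$)
$h = 22$ ($h = \left(6 + \left(-5\right)^{2}\right) - 9 = \left(6 + 25\right) - 9 = 31 - 9 = 22$)
$l{\left(U,T \right)} = \frac{5}{3} + \frac{T}{3}$ ($l{\left(U,T \right)} = 4 + \frac{T - 7}{3} = 4 + \frac{-7 + T}{3} = 4 + \left(- \frac{7}{3} + \frac{T}{3}\right) = \frac{5}{3} + \frac{T}{3}$)
$L{\left(I,Q \right)} = \frac{410}{- 222 Q + I Q}$ ($L{\left(I,Q \right)} = \frac{410}{I Q - 222 Q} = \frac{410}{- 222 Q + I Q}$)
$\frac{1}{L{\left(46,l{\left(3,h \right)} \right)}} = \frac{1}{410 \frac{1}{\frac{5}{3} + \frac{1}{3} \cdot 22} \frac{1}{-222 + 46}} = \frac{1}{410 \frac{1}{\frac{5}{3} + \frac{22}{3}} \frac{1}{-176}} = \frac{1}{410 \cdot \frac{1}{9} \left(- \frac{1}{176}\right)} = \frac{1}{- \frac{205}{792}} = - \frac{792}{205}$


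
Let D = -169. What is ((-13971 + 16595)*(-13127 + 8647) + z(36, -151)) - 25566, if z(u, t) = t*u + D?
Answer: -11786691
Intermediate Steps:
z(u, t) = -169 + t*u (z(u, t) = t*u - 169 = -169 + t*u)
((-13971 + 16595)*(-13127 + 8647) + z(36, -151)) - 25566 = ((-13971 + 16595)*(-13127 + 8647) + (-169 - 151*36)) - 25566 = (2624*(-4480) + (-169 - 5436)) - 25566 = (-11755520 - 5605) - 25566 = -11761125 - 25566 = -11786691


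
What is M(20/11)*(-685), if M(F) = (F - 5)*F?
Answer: 479500/121 ≈ 3962.8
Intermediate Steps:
M(F) = F*(-5 + F) (M(F) = (-5 + F)*F = F*(-5 + F))
M(20/11)*(-685) = ((20/11)*(-5 + 20/11))*(-685) = ((20*(1/11))*(-5 + 20*(1/11)))*(-685) = (20*(-5 + 20/11)/11)*(-685) = ((20/11)*(-35/11))*(-685) = -700/121*(-685) = 479500/121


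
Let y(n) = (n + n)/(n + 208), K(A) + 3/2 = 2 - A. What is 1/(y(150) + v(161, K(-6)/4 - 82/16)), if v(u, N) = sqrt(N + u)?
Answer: -3580/669861 + 32041*sqrt(70)/3349305 ≈ 0.074694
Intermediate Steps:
K(A) = 1/2 - A (K(A) = -3/2 + (2 - A) = 1/2 - A)
y(n) = 2*n/(208 + n) (y(n) = (2*n)/(208 + n) = 2*n/(208 + n))
1/(y(150) + v(161, K(-6)/4 - 82/16)) = 1/(2*150/(208 + 150) + sqrt(((1/2 - 1*(-6))/4 - 82/16) + 161)) = 1/(2*150/358 + sqrt(((1/2 + 6)*(1/4) - 82*1/16) + 161)) = 1/(2*150*(1/358) + sqrt(((13/2)*(1/4) - 41/8) + 161)) = 1/(150/179 + sqrt((13/8 - 41/8) + 161)) = 1/(150/179 + sqrt(-7/2 + 161)) = 1/(150/179 + sqrt(315/2)) = 1/(150/179 + 3*sqrt(70)/2)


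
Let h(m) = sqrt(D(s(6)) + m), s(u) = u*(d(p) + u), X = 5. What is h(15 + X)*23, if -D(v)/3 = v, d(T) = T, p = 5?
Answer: 23*I*sqrt(178) ≈ 306.86*I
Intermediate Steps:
s(u) = u*(5 + u)
D(v) = -3*v
h(m) = sqrt(-198 + m) (h(m) = sqrt(-18*(5 + 6) + m) = sqrt(-18*11 + m) = sqrt(-3*66 + m) = sqrt(-198 + m))
h(15 + X)*23 = sqrt(-198 + (15 + 5))*23 = sqrt(-198 + 20)*23 = sqrt(-178)*23 = (I*sqrt(178))*23 = 23*I*sqrt(178)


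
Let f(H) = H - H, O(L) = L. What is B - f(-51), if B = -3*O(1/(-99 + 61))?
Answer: 3/38 ≈ 0.078947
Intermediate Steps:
f(H) = 0
B = 3/38 (B = -3/(-99 + 61) = -3/(-38) = -3*(-1/38) = 3/38 ≈ 0.078947)
B - f(-51) = 3/38 - 1*0 = 3/38 + 0 = 3/38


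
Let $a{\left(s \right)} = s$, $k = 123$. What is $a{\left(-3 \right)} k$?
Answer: $-369$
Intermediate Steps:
$a{\left(-3 \right)} k = \left(-3\right) 123 = -369$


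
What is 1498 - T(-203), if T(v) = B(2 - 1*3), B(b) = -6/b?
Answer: 1492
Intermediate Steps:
T(v) = 6 (T(v) = -6/(2 - 1*3) = -6/(2 - 3) = -6/(-1) = -6*(-1) = 6)
1498 - T(-203) = 1498 - 1*6 = 1498 - 6 = 1492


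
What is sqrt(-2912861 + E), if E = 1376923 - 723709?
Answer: I*sqrt(2259647) ≈ 1503.2*I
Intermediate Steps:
E = 653214
sqrt(-2912861 + E) = sqrt(-2912861 + 653214) = sqrt(-2259647) = I*sqrt(2259647)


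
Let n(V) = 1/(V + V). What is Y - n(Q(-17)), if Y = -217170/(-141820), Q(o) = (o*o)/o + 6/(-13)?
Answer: 2510971/1609657 ≈ 1.5599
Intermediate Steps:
Q(o) = -6/13 + o (Q(o) = o²/o + 6*(-1/13) = o - 6/13 = -6/13 + o)
n(V) = 1/(2*V)
Y = 21717/14182 (Y = -217170*(-1/141820) = 21717/14182 ≈ 1.5313)
Y - n(Q(-17)) = 21717/14182 - 1/(2*(-6/13 - 17)) = 21717/14182 - 1/(2*(-227/13)) = 21717/14182 - (-13)/(2*227) = 21717/14182 - 1*(-13/454) = 21717/14182 + 13/454 = 2510971/1609657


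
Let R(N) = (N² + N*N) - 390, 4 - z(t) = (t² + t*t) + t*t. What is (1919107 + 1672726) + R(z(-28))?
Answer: 14617651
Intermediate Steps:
z(t) = 4 - 3*t² (z(t) = 4 - ((t² + t*t) + t*t) = 4 - ((t² + t²) + t²) = 4 - (2*t² + t²) = 4 - 3*t²)
R(N) = -390 + 2*N² (R(N) = (N² + N²) - 390 = 2*N² - 390 = -390 + 2*N²)
(1919107 + 1672726) + R(z(-28)) = (1919107 + 1672726) + (-390 + 2*(4 - 3*(-28)²)²) = 3591833 + (-390 + 2*(4 - 3*784)²) = 3591833 + (-390 + 2*(4 - 2352)²) = 3591833 + (-390 + 2*(-2348)²) = 3591833 + (-390 + 2*5513104) = 3591833 + (-390 + 11026208) = 3591833 + 11025818 = 14617651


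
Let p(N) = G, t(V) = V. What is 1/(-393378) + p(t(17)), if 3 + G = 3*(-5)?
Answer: -7080805/393378 ≈ -18.000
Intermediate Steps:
G = -18 (G = -3 + 3*(-5) = -3 - 15 = -18)
p(N) = -18
1/(-393378) + p(t(17)) = 1/(-393378) - 18 = -1/393378 - 18 = -7080805/393378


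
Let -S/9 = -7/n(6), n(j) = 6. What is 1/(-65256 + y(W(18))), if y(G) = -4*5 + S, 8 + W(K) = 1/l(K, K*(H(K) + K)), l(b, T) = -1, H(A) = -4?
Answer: -2/130531 ≈ -1.5322e-5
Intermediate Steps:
S = 21/2 (S = -(-63)/6 = -9*(-7/6) = 21/2 ≈ 10.500)
W(K) = -9 (W(K) = -8 + 1/(-1) = -8 - 1 = -9)
y(G) = -19/2 (y(G) = -4*5 + 21/2 = -20 + 21/2 = -19/2)
1/(-65256 + y(W(18))) = 1/(-65256 - 19/2) = 1/(-130531/2) = -2/130531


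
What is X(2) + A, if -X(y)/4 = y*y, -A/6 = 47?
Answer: -298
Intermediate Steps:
A = -282 (A = -6*47 = -282)
X(y) = -4*y**2 (X(y) = -4*y*y = -4*y**2)
X(2) + A = -4*2**2 - 282 = -4*4 - 282 = -16 - 282 = -298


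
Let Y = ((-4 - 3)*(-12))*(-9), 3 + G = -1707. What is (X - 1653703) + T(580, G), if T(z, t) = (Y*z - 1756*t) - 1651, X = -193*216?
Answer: 867238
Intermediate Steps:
G = -1710 (G = -3 - 1707 = -1710)
X = -41688
Y = -756 (Y = -7*(-12)*(-9) = 84*(-9) = -756)
T(z, t) = -1651 - 1756*t - 756*z (T(z, t) = (-756*z - 1756*t) - 1651 = (-1756*t - 756*z) - 1651 = -1651 - 1756*t - 756*z)
(X - 1653703) + T(580, G) = (-41688 - 1653703) + (-1651 - 1756*(-1710) - 756*580) = -1695391 + (-1651 + 3002760 - 438480) = -1695391 + 2562629 = 867238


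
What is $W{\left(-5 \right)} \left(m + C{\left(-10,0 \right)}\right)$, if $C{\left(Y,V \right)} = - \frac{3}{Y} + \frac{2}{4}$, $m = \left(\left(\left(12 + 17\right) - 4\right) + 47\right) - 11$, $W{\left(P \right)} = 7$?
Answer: $\frac{2163}{5} \approx 432.6$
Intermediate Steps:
$m = 61$ ($m = \left(\left(29 - 4\right) + 47\right) - 11 = \left(25 + 47\right) - 11 = 72 - 11 = 61$)
$C{\left(Y,V \right)} = \frac{1}{2} - \frac{3}{Y}$ ($C{\left(Y,V \right)} = - \frac{3}{Y} + 2 \cdot \frac{1}{4} = - \frac{3}{Y} + \frac{1}{2} = \frac{1}{2} - \frac{3}{Y}$)
$W{\left(-5 \right)} \left(m + C{\left(-10,0 \right)}\right) = 7 \left(61 + \frac{-6 - 10}{2 \left(-10\right)}\right) = 7 \left(61 + \frac{1}{2} \left(- \frac{1}{10}\right) \left(-16\right)\right) = 7 \left(61 + \frac{4}{5}\right) = 7 \cdot \frac{309}{5} = \frac{2163}{5}$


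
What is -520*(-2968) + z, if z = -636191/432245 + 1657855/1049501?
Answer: 700132286564486984/453641559745 ≈ 1.5434e+6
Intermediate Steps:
z = 48916443784/453641559745 (z = -636191*1/432245 + 1657855*(1/1049501) = -636191/432245 + 1657855/1049501 = 48916443784/453641559745 ≈ 0.10783)
-520*(-2968) + z = -520*(-2968) + 48916443784/453641559745 = 1543360 + 48916443784/453641559745 = 700132286564486984/453641559745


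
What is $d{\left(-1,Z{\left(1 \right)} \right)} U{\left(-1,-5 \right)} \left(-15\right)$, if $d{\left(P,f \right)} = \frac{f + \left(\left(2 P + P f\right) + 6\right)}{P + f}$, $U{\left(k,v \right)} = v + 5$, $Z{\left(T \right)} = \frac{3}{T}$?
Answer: $0$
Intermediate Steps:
$U{\left(k,v \right)} = 5 + v$
$d{\left(P,f \right)} = \frac{6 + f + 2 P + P f}{P + f}$ ($d{\left(P,f \right)} = \frac{f + \left(6 + 2 P + P f\right)}{P + f} = \frac{6 + f + 2 P + P f}{P + f}$)
$d{\left(-1,Z{\left(1 \right)} \right)} U{\left(-1,-5 \right)} \left(-15\right) = \frac{6 + \frac{3}{1} + 2 \left(-1\right) - \frac{3}{1}}{-1 + \frac{3}{1}} \left(5 - 5\right) \left(-15\right) = \frac{6 + 3 \cdot 1 - 2 - 3 \cdot 1}{-1 + 3 \cdot 1} \cdot 0 \left(-15\right) = \frac{6 + 3 - 2 - 3}{-1 + 3} \cdot 0 \left(-15\right) = \frac{6 + 3 - 2 - 3}{2} \cdot 0 \left(-15\right) = \frac{1}{2} \cdot 4 \cdot 0 \left(-15\right) = 2 \cdot 0 \left(-15\right) = 0 \left(-15\right) = 0$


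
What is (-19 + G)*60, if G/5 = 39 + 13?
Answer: 14460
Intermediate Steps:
G = 260 (G = 5*(39 + 13) = 5*52 = 260)
(-19 + G)*60 = (-19 + 260)*60 = 241*60 = 14460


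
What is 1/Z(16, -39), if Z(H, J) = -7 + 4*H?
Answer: 1/57 ≈ 0.017544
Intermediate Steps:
1/Z(16, -39) = 1/(-7 + 4*16) = 1/(-7 + 64) = 1/57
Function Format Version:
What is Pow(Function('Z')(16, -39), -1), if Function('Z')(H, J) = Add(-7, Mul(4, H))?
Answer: Rational(1, 57) ≈ 0.017544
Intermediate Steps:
Pow(Function('Z')(16, -39), -1) = Pow(Add(-7, Mul(4, 16)), -1) = Pow(Add(-7, 64), -1) = Pow(57, -1) = Rational(1, 57)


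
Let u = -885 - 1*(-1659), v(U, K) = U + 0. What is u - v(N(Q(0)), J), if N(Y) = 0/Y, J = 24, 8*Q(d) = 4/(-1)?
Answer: 774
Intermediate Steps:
Q(d) = -½ (Q(d) = (4/(-1))/8 = (4*(-1))/8 = (⅛)*(-4) = -½)
N(Y) = 0
v(U, K) = U
u = 774 (u = -885 + 1659 = 774)
u - v(N(Q(0)), J) = 774 - 1*0 = 774 + 0 = 774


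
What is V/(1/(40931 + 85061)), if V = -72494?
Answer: -9133664048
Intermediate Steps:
V/(1/(40931 + 85061)) = -72494/(1/(40931 + 85061)) = -72494/(1/125992) = -72494/1/125992 = -72494*125992 = -9133664048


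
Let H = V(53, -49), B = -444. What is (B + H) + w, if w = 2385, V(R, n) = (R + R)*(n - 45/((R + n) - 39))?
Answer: -21817/7 ≈ -3116.7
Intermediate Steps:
V(R, n) = 2*R*(n - 45/(-39 + R + n)) (V(R, n) = (2*R)*(n - 45/(-39 + R + n)) = 2*R*(n - 45/(-39 + R + n)))
H = -35404/7 (H = 2*53*(-45 + (-49)**2 - 39*(-49) + 53*(-49))/(-39 + 53 - 49) = 2*53*(-45 + 2401 + 1911 - 2597)/(-35) = 2*53*(-1/35)*1670 = -35404/7 ≈ -5057.7)
(B + H) + w = (-444 - 35404/7) + 2385 = -38512/7 + 2385 = -21817/7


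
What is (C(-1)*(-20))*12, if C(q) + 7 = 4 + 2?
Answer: 240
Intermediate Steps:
C(q) = -1 (C(q) = -7 + (4 + 2) = -7 + 6 = -1)
(C(-1)*(-20))*12 = -1*(-20)*12 = 20*12 = 240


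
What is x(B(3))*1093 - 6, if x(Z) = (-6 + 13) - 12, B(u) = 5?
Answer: -5471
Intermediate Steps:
x(Z) = -5 (x(Z) = 7 - 12 = -5)
x(B(3))*1093 - 6 = -5*1093 - 6 = -5465 - 6 = -5471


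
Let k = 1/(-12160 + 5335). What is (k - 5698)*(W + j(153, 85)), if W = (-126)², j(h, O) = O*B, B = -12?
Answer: -192577590152/2275 ≈ -8.4649e+7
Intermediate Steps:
j(h, O) = -12*O (j(h, O) = O*(-12) = -12*O)
k = -1/6825 (k = 1/(-6825) = -1/6825 ≈ -0.00014652)
W = 15876
(k - 5698)*(W + j(153, 85)) = (-1/6825 - 5698)*(15876 - 12*85) = -38888851*(15876 - 1020)/6825 = -38888851/6825*14856 = -192577590152/2275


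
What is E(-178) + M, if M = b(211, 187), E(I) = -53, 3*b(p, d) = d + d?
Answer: 215/3 ≈ 71.667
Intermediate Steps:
b(p, d) = 2*d/3 (b(p, d) = (d + d)/3 = (2*d)/3 = 2*d/3)
M = 374/3 (M = (⅔)*187 = 374/3 ≈ 124.67)
E(-178) + M = -53 + 374/3 = 215/3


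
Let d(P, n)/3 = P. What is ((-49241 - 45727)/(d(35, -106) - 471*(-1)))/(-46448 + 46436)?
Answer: 1319/96 ≈ 13.740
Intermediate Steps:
d(P, n) = 3*P
((-49241 - 45727)/(d(35, -106) - 471*(-1)))/(-46448 + 46436) = ((-49241 - 45727)/(3*35 - 471*(-1)))/(-46448 + 46436) = -94968/(105 + 471)/(-12) = -94968/576*(-1/12) = -94968*1/576*(-1/12) = -1319/8*(-1/12) = 1319/96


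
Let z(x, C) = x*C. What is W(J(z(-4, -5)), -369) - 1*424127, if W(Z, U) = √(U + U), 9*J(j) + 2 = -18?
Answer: -424127 + 3*I*√82 ≈ -4.2413e+5 + 27.166*I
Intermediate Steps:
z(x, C) = C*x
J(j) = -20/9 (J(j) = -2/9 + (⅑)*(-18) = -2/9 - 2 = -20/9)
W(Z, U) = √2*√U (W(Z, U) = √(2*U) = √2*√U)
W(J(z(-4, -5)), -369) - 1*424127 = √2*√(-369) - 1*424127 = √2*(3*I*√41) - 424127 = 3*I*√82 - 424127 = -424127 + 3*I*√82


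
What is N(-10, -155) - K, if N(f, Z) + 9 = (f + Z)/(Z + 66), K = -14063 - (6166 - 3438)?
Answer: 1493763/89 ≈ 16784.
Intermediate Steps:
K = -16791 (K = -14063 - 1*2728 = -14063 - 2728 = -16791)
N(f, Z) = -9 + (Z + f)/(66 + Z) (N(f, Z) = -9 + (f + Z)/(Z + 66) = -9 + (Z + f)/(66 + Z))
N(-10, -155) - K = (-594 - 10 - 8*(-155))/(66 - 155) - 1*(-16791) = (-594 - 10 + 1240)/(-89) + 16791 = -1/89*636 + 16791 = -636/89 + 16791 = 1493763/89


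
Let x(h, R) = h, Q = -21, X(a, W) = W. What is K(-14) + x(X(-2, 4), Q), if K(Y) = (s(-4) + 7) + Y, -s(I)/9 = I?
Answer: 33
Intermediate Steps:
s(I) = -9*I
K(Y) = 43 + Y (K(Y) = (-9*(-4) + 7) + Y = (36 + 7) + Y = 43 + Y)
K(-14) + x(X(-2, 4), Q) = (43 - 14) + 4 = 29 + 4 = 33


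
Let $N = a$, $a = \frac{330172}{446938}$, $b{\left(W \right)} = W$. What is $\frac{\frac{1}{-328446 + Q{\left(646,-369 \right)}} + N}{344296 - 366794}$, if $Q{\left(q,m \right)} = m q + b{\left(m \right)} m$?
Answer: $- \frac{71095548205}{2165183583725358} \approx -3.2836 \cdot 10^{-5}$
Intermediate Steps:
$a = \frac{165086}{223469}$ ($a = 330172 \cdot \frac{1}{446938} = \frac{165086}{223469} \approx 0.73874$)
$N = \frac{165086}{223469} \approx 0.73874$
$Q{\left(q,m \right)} = m^{2} + m q$ ($Q{\left(q,m \right)} = m q + m m = m q + m^{2} = m^{2} + m q$)
$\frac{\frac{1}{-328446 + Q{\left(646,-369 \right)}} + N}{344296 - 366794} = \frac{\frac{1}{-328446 - 369 \left(-369 + 646\right)} + \frac{165086}{223469}}{344296 - 366794} = \frac{\frac{1}{-328446 - 102213} + \frac{165086}{223469}}{-22498} = \left(\frac{1}{-328446 - 102213} + \frac{165086}{223469}\right) \left(- \frac{1}{22498}\right) = \left(\frac{1}{-430659} + \frac{165086}{223469}\right) \left(- \frac{1}{22498}\right) = \left(- \frac{1}{430659} + \frac{165086}{223469}\right) \left(- \frac{1}{22498}\right) = \frac{71095548205}{96238936071} \left(- \frac{1}{22498}\right) = - \frac{71095548205}{2165183583725358}$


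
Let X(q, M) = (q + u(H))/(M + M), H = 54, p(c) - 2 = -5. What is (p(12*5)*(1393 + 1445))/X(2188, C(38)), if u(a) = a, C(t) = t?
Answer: -17028/59 ≈ -288.61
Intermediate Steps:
p(c) = -3 (p(c) = 2 - 5 = -3)
X(q, M) = (54 + q)/(2*M) (X(q, M) = (q + 54)/(M + M) = (54 + q)/((2*M)) = (54 + q)*(1/(2*M)) = (54 + q)/(2*M))
(p(12*5)*(1393 + 1445))/X(2188, C(38)) = (-3*(1393 + 1445))/(((½)*(54 + 2188)/38)) = (-3*2838)/(((½)*(1/38)*2242)) = -8514/59/2 = -8514*2/59 = -17028/59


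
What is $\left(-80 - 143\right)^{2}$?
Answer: $49729$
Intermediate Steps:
$\left(-80 - 143\right)^{2} = \left(-223\right)^{2} = 49729$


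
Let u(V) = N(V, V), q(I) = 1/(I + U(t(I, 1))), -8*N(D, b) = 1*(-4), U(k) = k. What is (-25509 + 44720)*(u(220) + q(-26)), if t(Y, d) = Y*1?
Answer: 480275/52 ≈ 9236.1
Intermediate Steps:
t(Y, d) = Y
N(D, b) = ½ (N(D, b) = -(-4)/8 = -⅛*(-4) = ½)
q(I) = 1/(2*I) (q(I) = 1/(I + I) = 1/(2*I))
u(V) = ½
(-25509 + 44720)*(u(220) + q(-26)) = (-25509 + 44720)*(½ + (½)/(-26)) = 19211*(½ + (½)*(-1/26)) = 19211*(½ - 1/52) = 19211*(25/52) = 480275/52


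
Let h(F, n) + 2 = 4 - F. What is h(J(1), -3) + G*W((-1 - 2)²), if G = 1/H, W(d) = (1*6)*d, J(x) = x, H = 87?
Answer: 47/29 ≈ 1.6207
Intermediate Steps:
h(F, n) = 2 - F (h(F, n) = -2 + (4 - F) = 2 - F)
W(d) = 6*d
G = 1/87 ≈ 0.011494
h(J(1), -3) + G*W((-1 - 2)²) = (2 - 1*1) + (6*(-1 - 2)²)/87 = (2 - 1) + (6*(-3)²)/87 = 1 + (6*9)/87 = 1 + (1/87)*54 = 1 + 18/29 = 47/29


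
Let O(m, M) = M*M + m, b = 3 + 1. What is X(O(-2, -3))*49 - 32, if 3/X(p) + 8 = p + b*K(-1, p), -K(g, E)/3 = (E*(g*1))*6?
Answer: -15949/503 ≈ -31.708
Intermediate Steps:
b = 4
O(m, M) = m + M² (O(m, M) = M² + m = m + M²)
K(g, E) = -18*E*g (K(g, E) = -3*E*(g*1)*6 = -3*E*g*6 = -18*E*g)
X(p) = 3/(-8 + 73*p) (X(p) = 3/(-8 + (p + 4*(-18*p*(-1)))) = 3/(-8 + (p + 4*(18*p))) = 3/(-8 + (p + 72*p)) = 3/(-8 + 73*p))
X(O(-2, -3))*49 - 32 = (3/(-8 + 73*(-2 + (-3)²)))*49 - 32 = (3/(-8 + 73*(-2 + 9)))*49 - 32 = (3/(-8 + 73*7))*49 - 32 = (3/(-8 + 511))*49 - 32 = (3/503)*49 - 32 = 147/503 - 32 = -15949/503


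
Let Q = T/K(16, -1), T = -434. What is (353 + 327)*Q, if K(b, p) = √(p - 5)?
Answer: 147560*I*√6/3 ≈ 1.2048e+5*I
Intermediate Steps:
K(b, p) = √(-5 + p)
Q = 217*I*√6/3 (Q = -434/√(-5 - 1) = -434*(-I*√6/6) = -(-217)*I*√6/3 = 217*I*√6/3 ≈ 177.18*I)
(353 + 327)*Q = (353 + 327)*(217*I*√6/3) = 680*(217*I*√6/3) = 147560*I*√6/3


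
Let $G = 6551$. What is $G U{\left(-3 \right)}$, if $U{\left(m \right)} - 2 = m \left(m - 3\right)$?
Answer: $131020$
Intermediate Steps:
$U{\left(m \right)} = 2 + m \left(-3 + m\right)$ ($U{\left(m \right)} = 2 + m \left(m - 3\right) = 2 + m \left(-3 + m\right)$)
$G U{\left(-3 \right)} = 6551 \left(2 + \left(-3\right)^{2} - -9\right) = 6551 \left(2 + 9 + 9\right) = 6551 \cdot 20 = 131020$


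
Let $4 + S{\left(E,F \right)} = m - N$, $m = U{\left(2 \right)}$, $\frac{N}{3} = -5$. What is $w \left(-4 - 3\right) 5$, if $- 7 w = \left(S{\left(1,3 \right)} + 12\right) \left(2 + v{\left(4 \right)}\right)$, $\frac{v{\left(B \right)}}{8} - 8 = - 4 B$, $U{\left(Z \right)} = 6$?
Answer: $-8990$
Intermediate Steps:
$v{\left(B \right)} = 64 - 32 B$ ($v{\left(B \right)} = 64 + 8 \left(- 4 B\right) = 64 - 32 B$)
$N = -15$ ($N = 3 \left(-5\right) = -15$)
$m = 6$
$S{\left(E,F \right)} = 17$ ($S{\left(E,F \right)} = -4 + \left(6 - -15\right) = -4 + \left(6 + 15\right) = -4 + 21 = 17$)
$w = \frac{1798}{7}$ ($w = - \frac{\left(17 + 12\right) \left(2 + \left(64 - 128\right)\right)}{7} = - \frac{29 \left(2 + \left(64 - 128\right)\right)}{7} = - \frac{29 \left(2 - 64\right)}{7} = - \frac{29 \left(-62\right)}{7} = \left(- \frac{1}{7}\right) \left(-1798\right) = \frac{1798}{7} \approx 256.86$)
$w \left(-4 - 3\right) 5 = \frac{1798 \left(-4 - 3\right) 5}{7} = \frac{1798 \left(\left(-7\right) 5\right)}{7} = \frac{1798}{7} \left(-35\right) = -8990$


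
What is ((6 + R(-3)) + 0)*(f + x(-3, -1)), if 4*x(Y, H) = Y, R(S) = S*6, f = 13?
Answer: -147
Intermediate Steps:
R(S) = 6*S
x(Y, H) = Y/4
((6 + R(-3)) + 0)*(f + x(-3, -1)) = ((6 + 6*(-3)) + 0)*(13 + (1/4)*(-3)) = ((6 - 18) + 0)*(13 - 3/4) = (-12 + 0)*(49/4) = -12*49/4 = -147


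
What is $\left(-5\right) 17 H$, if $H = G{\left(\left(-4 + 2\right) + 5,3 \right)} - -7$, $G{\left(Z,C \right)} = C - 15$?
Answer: $425$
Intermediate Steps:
$G{\left(Z,C \right)} = -15 + C$ ($G{\left(Z,C \right)} = C - 15 = -15 + C$)
$H = -5$ ($H = \left(-15 + 3\right) - -7 = -12 + 7 = -5$)
$\left(-5\right) 17 H = \left(-5\right) 17 \left(-5\right) = \left(-85\right) \left(-5\right) = 425$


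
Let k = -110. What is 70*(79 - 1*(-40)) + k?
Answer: 8220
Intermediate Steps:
70*(79 - 1*(-40)) + k = 70*(79 - 1*(-40)) - 110 = 70*(79 + 40) - 110 = 70*119 - 110 = 8330 - 110 = 8220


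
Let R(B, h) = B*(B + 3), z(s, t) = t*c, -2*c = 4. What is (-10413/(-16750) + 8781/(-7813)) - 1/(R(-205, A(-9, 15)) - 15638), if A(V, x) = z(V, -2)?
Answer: -846997539041/1686361826500 ≈ -0.50226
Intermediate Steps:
c = -2 (c = -1/2*4 = -2)
z(s, t) = -2*t (z(s, t) = t*(-2) = -2*t)
A(V, x) = 4 (A(V, x) = -2*(-2) = 4)
R(B, h) = B*(3 + B)
(-10413/(-16750) + 8781/(-7813)) - 1/(R(-205, A(-9, 15)) - 15638) = (-10413/(-16750) + 8781/(-7813)) - 1/(-205*(3 - 205) - 15638) = (-10413*(-1/16750) + 8781*(-1/7813)) - 1/(-205*(-202) - 15638) = (10413/16750 - 8781/7813) - 1/(41410 - 15638) = -65724981/130867750 - 1/25772 = -846997539041/1686361826500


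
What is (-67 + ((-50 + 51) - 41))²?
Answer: 11449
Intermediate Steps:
(-67 + ((-50 + 51) - 41))² = (-67 + (1 - 41))² = (-67 - 40)² = (-107)² = 11449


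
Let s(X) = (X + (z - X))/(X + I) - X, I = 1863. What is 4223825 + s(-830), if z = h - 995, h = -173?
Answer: 4364067447/1033 ≈ 4.2247e+6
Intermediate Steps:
z = -1168 (z = -173 - 995 = -1168)
s(X) = -X - 1168/(1863 + X) (s(X) = (X + (-1168 - X))/(X + 1863) - X = -1168/(1863 + X) - X = -X - 1168/(1863 + X))
4223825 + s(-830) = 4223825 + (-1168 - 1*(-830)**2 - 1863*(-830))/(1863 - 830) = 4223825 + (-1168 - 1*688900 + 1546290)/1033 = 4223825 + (-1168 - 688900 + 1546290)/1033 = 4223825 + (1/1033)*856222 = 4223825 + 856222/1033 = 4364067447/1033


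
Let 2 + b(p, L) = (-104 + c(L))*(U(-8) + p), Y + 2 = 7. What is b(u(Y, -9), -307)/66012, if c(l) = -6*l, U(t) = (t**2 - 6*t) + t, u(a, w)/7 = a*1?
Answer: 60395/16503 ≈ 3.6596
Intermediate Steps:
Y = 5 (Y = -2 + 7 = 5)
u(a, w) = 7*a (u(a, w) = 7*(a*1) = 7*a)
U(t) = t**2 - 5*t
b(p, L) = -2 + (-104 - 6*L)*(104 + p) (b(p, L) = -2 + (-104 - 6*L)*(-8*(-5 - 8) + p) = -2 + (-104 - 6*L)*(-8*(-13) + p) = -2 + (-104 - 6*L)*(104 + p))
b(u(Y, -9), -307)/66012 = (-10818 - 624*(-307) - 728*5 - 6*(-307)*7*5)/66012 = (-10818 + 191568 - 104*35 - 6*(-307)*35)*(1/66012) = (-10818 + 191568 - 3640 + 64470)*(1/66012) = 241580*(1/66012) = 60395/16503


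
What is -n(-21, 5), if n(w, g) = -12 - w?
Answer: -9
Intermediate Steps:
-n(-21, 5) = -(-12 - 1*(-21)) = -(-12 + 21) = -1*9 = -9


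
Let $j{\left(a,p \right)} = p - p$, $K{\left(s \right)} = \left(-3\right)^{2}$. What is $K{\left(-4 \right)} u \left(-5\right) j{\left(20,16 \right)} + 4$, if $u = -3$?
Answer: $4$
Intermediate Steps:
$K{\left(s \right)} = 9$
$j{\left(a,p \right)} = 0$
$K{\left(-4 \right)} u \left(-5\right) j{\left(20,16 \right)} + 4 = 9 \left(-3\right) \left(-5\right) 0 + 4 = \left(-27\right) \left(-5\right) 0 + 4 = 135 \cdot 0 + 4 = 0 + 4 = 4$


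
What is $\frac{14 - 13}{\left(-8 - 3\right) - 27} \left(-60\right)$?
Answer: $\frac{30}{19} \approx 1.5789$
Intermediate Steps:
$\frac{14 - 13}{\left(-8 - 3\right) - 27} \left(-60\right) = 1 \frac{1}{\left(-8 - 3\right) - 27} \left(-60\right) = 1 \frac{1}{-11 - 27} \left(-60\right) = 1 \frac{1}{-38} \left(-60\right) = 1 \left(- \frac{1}{38}\right) \left(-60\right) = \left(- \frac{1}{38}\right) \left(-60\right) = \frac{30}{19}$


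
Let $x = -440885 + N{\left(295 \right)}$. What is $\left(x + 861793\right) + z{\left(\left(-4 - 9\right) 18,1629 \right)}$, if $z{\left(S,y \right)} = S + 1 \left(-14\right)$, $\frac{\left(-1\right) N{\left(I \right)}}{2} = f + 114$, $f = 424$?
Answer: $419584$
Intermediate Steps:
$N{\left(I \right)} = -1076$ ($N{\left(I \right)} = - 2 \left(424 + 114\right) = \left(-2\right) 538 = -1076$)
$z{\left(S,y \right)} = -14 + S$ ($z{\left(S,y \right)} = S - 14 = -14 + S$)
$x = -441961$ ($x = -440885 - 1076 = -441961$)
$\left(x + 861793\right) + z{\left(\left(-4 - 9\right) 18,1629 \right)} = \left(-441961 + 861793\right) + \left(-14 + \left(-4 - 9\right) 18\right) = 419832 - 248 = 419584$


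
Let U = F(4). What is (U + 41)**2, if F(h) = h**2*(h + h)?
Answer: 28561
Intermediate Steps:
F(h) = 2*h**3 (F(h) = h**2*(2*h) = 2*h**3)
U = 128 (U = 2*4**3 = 2*64 = 128)
(U + 41)**2 = (128 + 41)**2 = 169**2 = 28561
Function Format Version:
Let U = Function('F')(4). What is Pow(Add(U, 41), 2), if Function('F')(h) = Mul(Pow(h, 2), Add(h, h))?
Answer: 28561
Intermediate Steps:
Function('F')(h) = Mul(2, Pow(h, 3)) (Function('F')(h) = Mul(Pow(h, 2), Mul(2, h)) = Mul(2, Pow(h, 3)))
U = 128 (U = Mul(2, Pow(4, 3)) = Mul(2, 64) = 128)
Pow(Add(U, 41), 2) = Pow(Add(128, 41), 2) = Pow(169, 2) = 28561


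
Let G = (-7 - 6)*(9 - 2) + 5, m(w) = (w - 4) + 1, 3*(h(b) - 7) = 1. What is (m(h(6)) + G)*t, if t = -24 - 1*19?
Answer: 10535/3 ≈ 3511.7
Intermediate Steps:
h(b) = 22/3 (h(b) = 7 + (⅓)*1 = 7 + ⅓ = 22/3)
t = -43 (t = -24 - 19 = -43)
m(w) = -3 + w (m(w) = (-4 + w) + 1 = -3 + w)
G = -86 (G = -13*7 + 5 = -91 + 5 = -86)
(m(h(6)) + G)*t = ((-3 + 22/3) - 86)*(-43) = (13/3 - 86)*(-43) = -245/3*(-43) = 10535/3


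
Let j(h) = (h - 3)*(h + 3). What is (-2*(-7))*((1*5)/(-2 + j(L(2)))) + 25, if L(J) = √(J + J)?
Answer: 15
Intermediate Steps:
L(J) = √2*√J (L(J) = √(2*J) = √2*√J)
j(h) = (-3 + h)*(3 + h)
(-2*(-7))*((1*5)/(-2 + j(L(2)))) + 25 = (-2*(-7))*((1*5)/(-2 + (-9 + (√2*√2)²))) + 25 = 14*(5/(-2 + (-9 + 2²))) + 25 = 14*(5/(-2 + (-9 + 4))) + 25 = 14*(5/(-2 - 5)) + 25 = 14*(5/(-7)) + 25 = 14*(5*(-⅐)) + 25 = 14*(-5/7) + 25 = -10 + 25 = 15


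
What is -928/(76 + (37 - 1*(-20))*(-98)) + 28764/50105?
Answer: 706852/951995 ≈ 0.74250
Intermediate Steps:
-928/(76 + (37 - 1*(-20))*(-98)) + 28764/50105 = -928/(76 + (37 + 20)*(-98)) + 28764*(1/50105) = -928/(76 + 57*(-98)) + 28764/50105 = -928/(76 - 5586) + 28764/50105 = -928/(-5510) + 28764/50105 = -928*(-1/5510) + 28764/50105 = 16/95 + 28764/50105 = 706852/951995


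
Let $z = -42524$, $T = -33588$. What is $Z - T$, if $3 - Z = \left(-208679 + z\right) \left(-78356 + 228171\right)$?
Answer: $37634011036$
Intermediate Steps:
$Z = 37633977448$ ($Z = 3 - \left(-208679 - 42524\right) \left(-78356 + 228171\right) = 3 - \left(-251203\right) 149815 = 3 - -37633977445 = 3 + 37633977445 = 37633977448$)
$Z - T = 37633977448 - -33588 = 37633977448 + 33588 = 37634011036$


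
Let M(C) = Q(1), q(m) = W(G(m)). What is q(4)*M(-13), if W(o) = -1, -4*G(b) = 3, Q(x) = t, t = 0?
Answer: 0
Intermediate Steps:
Q(x) = 0
G(b) = -¾ (G(b) = -¼*3 = -¾)
q(m) = -1
M(C) = 0
q(4)*M(-13) = -1*0 = 0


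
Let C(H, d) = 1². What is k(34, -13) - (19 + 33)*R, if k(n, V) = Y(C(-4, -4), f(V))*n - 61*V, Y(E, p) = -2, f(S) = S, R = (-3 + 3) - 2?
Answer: 829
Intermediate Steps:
C(H, d) = 1
R = -2 (R = 0 - 2 = -2)
k(n, V) = -61*V - 2*n (k(n, V) = -2*n - 61*V = -61*V - 2*n)
k(34, -13) - (19 + 33)*R = (-61*(-13) - 2*34) - (19 + 33)*(-2) = (793 - 68) - 52*(-2) = 725 - 1*(-104) = 725 + 104 = 829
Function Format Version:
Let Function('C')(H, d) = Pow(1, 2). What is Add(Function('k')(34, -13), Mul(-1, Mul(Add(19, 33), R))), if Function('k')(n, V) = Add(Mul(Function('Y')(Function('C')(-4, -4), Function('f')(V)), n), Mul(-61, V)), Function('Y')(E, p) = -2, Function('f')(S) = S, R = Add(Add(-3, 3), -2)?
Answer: 829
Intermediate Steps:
Function('C')(H, d) = 1
R = -2 (R = Add(0, -2) = -2)
Function('k')(n, V) = Add(Mul(-61, V), Mul(-2, n)) (Function('k')(n, V) = Add(Mul(-2, n), Mul(-61, V)) = Add(Mul(-61, V), Mul(-2, n)))
Add(Function('k')(34, -13), Mul(-1, Mul(Add(19, 33), R))) = Add(Add(Mul(-61, -13), Mul(-2, 34)), Mul(-1, Mul(Add(19, 33), -2))) = Add(Add(793, -68), Mul(-1, Mul(52, -2))) = Add(725, Mul(-1, -104)) = Add(725, 104) = 829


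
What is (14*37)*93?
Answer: 48174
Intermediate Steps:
(14*37)*93 = 518*93 = 48174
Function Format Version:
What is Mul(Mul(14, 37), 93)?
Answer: 48174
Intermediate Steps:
Mul(Mul(14, 37), 93) = Mul(518, 93) = 48174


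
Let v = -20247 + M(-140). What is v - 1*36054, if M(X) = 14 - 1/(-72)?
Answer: -4052663/72 ≈ -56287.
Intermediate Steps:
M(X) = 1009/72 (M(X) = 14 - 1*(-1/72) = 14 + 1/72 = 1009/72)
v = -1456775/72 (v = -20247 + 1009/72 = -1456775/72 ≈ -20233.)
v - 1*36054 = -1456775/72 - 1*36054 = -1456775/72 - 36054 = -4052663/72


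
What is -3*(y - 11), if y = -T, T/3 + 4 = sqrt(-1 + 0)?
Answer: -3 + 9*I ≈ -3.0 + 9.0*I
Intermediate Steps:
T = -12 + 3*I (T = -12 + 3*sqrt(-1 + 0) = -12 + 3*sqrt(-1) = -12 + 3*I ≈ -12.0 + 3.0*I)
y = 12 - 3*I (y = -(-12 + 3*I) = 12 - 3*I ≈ 12.0 - 3.0*I)
-3*(y - 11) = -3*((12 - 3*I) - 11) = -3*(1 - 3*I) = -3 + 9*I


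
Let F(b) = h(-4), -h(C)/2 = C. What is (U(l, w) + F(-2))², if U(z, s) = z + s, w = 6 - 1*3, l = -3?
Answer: 64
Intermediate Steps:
h(C) = -2*C
w = 3 (w = 6 - 3 = 3)
F(b) = 8 (F(b) = -2*(-4) = 8)
U(z, s) = s + z
(U(l, w) + F(-2))² = ((3 - 3) + 8)² = (0 + 8)² = 8² = 64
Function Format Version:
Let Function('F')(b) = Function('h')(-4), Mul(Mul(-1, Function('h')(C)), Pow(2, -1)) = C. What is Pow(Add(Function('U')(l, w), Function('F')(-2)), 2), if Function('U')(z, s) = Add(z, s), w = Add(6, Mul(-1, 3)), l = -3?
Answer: 64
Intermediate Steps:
Function('h')(C) = Mul(-2, C)
w = 3 (w = Add(6, -3) = 3)
Function('F')(b) = 8 (Function('F')(b) = Mul(-2, -4) = 8)
Function('U')(z, s) = Add(s, z)
Pow(Add(Function('U')(l, w), Function('F')(-2)), 2) = Pow(Add(Add(3, -3), 8), 2) = Pow(Add(0, 8), 2) = Pow(8, 2) = 64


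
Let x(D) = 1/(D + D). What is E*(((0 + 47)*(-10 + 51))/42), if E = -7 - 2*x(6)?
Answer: -82861/252 ≈ -328.81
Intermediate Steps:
x(D) = 1/(2*D)
E = -43/6 (E = -7 - 1/6 = -7 - 2*1/12 = -7 - ⅙ = -43/6 ≈ -7.1667)
E*(((0 + 47)*(-10 + 51))/42) = -43*(0 + 47)*(-10 + 51)/(6*42) = -43*47*41/(6*42) = -82861/(6*42) = -43/6*1927/42 = -82861/252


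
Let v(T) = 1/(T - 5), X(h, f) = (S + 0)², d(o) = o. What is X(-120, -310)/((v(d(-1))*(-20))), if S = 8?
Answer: 96/5 ≈ 19.200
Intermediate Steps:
X(h, f) = 64 (X(h, f) = (8 + 0)² = 8² = 64)
v(T) = 1/(-5 + T)
X(-120, -310)/((v(d(-1))*(-20))) = 64/((-20/(-5 - 1))) = 64/((-20/(-6))) = 64/((-⅙*(-20))) = 64/(10/3) = 64*(3/10) = 96/5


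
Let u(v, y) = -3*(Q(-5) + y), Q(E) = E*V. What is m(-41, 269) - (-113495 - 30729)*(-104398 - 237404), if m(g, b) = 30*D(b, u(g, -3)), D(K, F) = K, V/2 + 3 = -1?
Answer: -49296043578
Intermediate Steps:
V = -8 (V = -6 + 2*(-1) = -6 - 2 = -8)
Q(E) = -8*E (Q(E) = E*(-8) = -8*E)
u(v, y) = -120 - 3*y (u(v, y) = -3*(-8*(-5) + y) = -3*(40 + y) = -120 - 3*y)
m(g, b) = 30*b
m(-41, 269) - (-113495 - 30729)*(-104398 - 237404) = 30*269 - (-113495 - 30729)*(-104398 - 237404) = 8070 - (-144224)*(-341802) = 8070 - 1*49296051648 = 8070 - 49296051648 = -49296043578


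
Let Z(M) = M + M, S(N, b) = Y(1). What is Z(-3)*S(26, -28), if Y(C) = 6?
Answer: -36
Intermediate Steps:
S(N, b) = 6
Z(M) = 2*M
Z(-3)*S(26, -28) = (2*(-3))*6 = -6*6 = -36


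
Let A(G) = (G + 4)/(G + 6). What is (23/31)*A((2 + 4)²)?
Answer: 460/651 ≈ 0.70660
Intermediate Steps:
A(G) = (4 + G)/(6 + G)
(23/31)*A((2 + 4)²) = (23/31)*((4 + (2 + 4)²)/(6 + (2 + 4)²)) = ((1/31)*23)*((4 + 6²)/(6 + 6²)) = 23*((4 + 36)/(6 + 36))/31 = 23*(40/42)/31 = 23*((1/42)*40)/31 = (23/31)*(20/21) = 460/651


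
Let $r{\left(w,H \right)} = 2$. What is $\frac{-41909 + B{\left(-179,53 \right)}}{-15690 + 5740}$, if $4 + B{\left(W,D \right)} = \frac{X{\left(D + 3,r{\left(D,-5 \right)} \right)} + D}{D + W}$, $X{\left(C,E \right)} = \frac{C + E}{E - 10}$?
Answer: $\frac{1408289}{334320} \approx 4.2124$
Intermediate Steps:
$X{\left(C,E \right)} = \frac{C + E}{-10 + E}$
$B{\left(W,D \right)} = -4 + \frac{- \frac{5}{8} + \frac{7 D}{8}}{D + W}$ ($B{\left(W,D \right)} = -4 + \frac{\frac{\left(D + 3\right) + 2}{-10 + 2} + D}{D + W} = -4 + \frac{\frac{\left(3 + D\right) + 2}{-8} + D}{D + W} = -4 + \frac{- \frac{5 + D}{8} + D}{D + W} = -4 + \frac{\left(- \frac{5}{8} - \frac{D}{8}\right) + D}{D + W} = -4 + \frac{- \frac{5}{8} + \frac{7 D}{8}}{D + W}$)
$\frac{-41909 + B{\left(-179,53 \right)}}{-15690 + 5740} = \frac{-41909 + \frac{-5 - -5728 - 1325}{8 \left(53 - 179\right)}}{-15690 + 5740} = \frac{-41909 + \frac{-5 + 5728 - 1325}{8 \left(-126\right)}}{-9950} = \left(-41909 + \frac{1}{8} \left(- \frac{1}{126}\right) 4398\right) \left(- \frac{1}{9950}\right) = \left(-41909 - \frac{733}{168}\right) \left(- \frac{1}{9950}\right) = \left(- \frac{7041445}{168}\right) \left(- \frac{1}{9950}\right) = \frac{1408289}{334320}$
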